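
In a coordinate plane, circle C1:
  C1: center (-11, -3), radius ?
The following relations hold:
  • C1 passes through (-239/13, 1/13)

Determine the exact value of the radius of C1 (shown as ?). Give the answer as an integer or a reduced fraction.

1. [C1∋P]  r_C1² − 64 = 0  ⇒  r_C1 = 8 (r>0 drops 1)

8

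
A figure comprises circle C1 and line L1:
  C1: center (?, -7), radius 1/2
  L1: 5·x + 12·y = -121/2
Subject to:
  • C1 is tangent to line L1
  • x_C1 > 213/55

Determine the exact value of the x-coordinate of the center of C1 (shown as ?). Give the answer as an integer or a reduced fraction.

1. [C1‖L1]  x_C1² − (47/5)x_C1 + 102/5 = 0  ⇒  x_C1 = 17/5 or 6
2. given x_C1 > 213/55: keep 6

6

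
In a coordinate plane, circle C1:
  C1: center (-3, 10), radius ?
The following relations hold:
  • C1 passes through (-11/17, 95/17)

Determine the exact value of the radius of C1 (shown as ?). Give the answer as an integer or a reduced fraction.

1. [C1∋P]  r_C1² − 25 = 0  ⇒  r_C1 = 5 (r>0 drops 1)

5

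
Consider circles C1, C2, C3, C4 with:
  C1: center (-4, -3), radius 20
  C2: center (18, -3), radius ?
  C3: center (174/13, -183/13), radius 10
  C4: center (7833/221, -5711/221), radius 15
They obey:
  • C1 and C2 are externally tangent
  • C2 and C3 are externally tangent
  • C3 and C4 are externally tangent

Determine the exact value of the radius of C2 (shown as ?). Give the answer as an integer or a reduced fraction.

1. [ext C1·C2]  r_C2² + 40r_C2 − 84 = 0  ⇒  r_C2 = 2 (r>0 drops 1)
2. [ext C2·C3]  r_C2² + 20r_C2 − 44 = 0  ⇒  r_C2 = 2 (r>0 drops 1)

2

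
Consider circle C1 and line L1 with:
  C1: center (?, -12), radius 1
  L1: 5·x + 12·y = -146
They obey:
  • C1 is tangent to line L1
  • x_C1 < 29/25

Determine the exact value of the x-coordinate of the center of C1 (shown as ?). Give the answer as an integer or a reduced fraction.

1. [C1‖L1]  x_C1² + (4/5)x_C1 − 33/5 = 0  ⇒  x_C1 = -3 or 11/5
2. given x_C1 < 29/25: keep -3

-3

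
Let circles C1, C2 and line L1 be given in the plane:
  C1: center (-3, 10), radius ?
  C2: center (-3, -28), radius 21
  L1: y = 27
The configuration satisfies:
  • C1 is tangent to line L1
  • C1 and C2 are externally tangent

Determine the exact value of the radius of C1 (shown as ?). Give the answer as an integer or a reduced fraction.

17

1. [C1‖L1]  r_C1² − 289 = 0  ⇒  r_C1 = 17 (r>0 drops 1)
2. [ext C1·C2]  r_C1² + 42r_C1 − 1003 = 0  ⇒  r_C1 = 17 (r>0 drops 1)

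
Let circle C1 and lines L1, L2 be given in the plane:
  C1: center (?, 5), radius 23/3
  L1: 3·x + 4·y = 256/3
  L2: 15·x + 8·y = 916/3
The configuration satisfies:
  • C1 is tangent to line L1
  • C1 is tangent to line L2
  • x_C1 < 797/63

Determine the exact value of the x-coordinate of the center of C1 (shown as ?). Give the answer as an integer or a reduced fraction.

1. [C1‖L1]  x_C1² − (392/9)x_C1 + 311 = 0  ⇒  x_C1 = 9 or 311/9
2. [C1‖L2]  x_C1² − (1592/45)x_C1 + 1187/5 = 0  ⇒  x_C1 = 9 or 1187/45

9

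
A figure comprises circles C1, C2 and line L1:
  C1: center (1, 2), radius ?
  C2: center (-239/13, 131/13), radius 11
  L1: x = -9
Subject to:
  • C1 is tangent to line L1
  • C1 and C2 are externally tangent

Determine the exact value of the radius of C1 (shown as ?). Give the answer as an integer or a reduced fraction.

10

1. [C1‖L1]  r_C1² − 100 = 0  ⇒  r_C1 = 10 (r>0 drops 1)
2. [ext C1·C2]  r_C1² + 22r_C1 − 320 = 0  ⇒  r_C1 = 10 (r>0 drops 1)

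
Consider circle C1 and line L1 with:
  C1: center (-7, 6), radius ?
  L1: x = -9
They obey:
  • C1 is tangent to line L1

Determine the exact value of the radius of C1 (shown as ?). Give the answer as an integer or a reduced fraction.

1. [C1‖L1]  r_C1² − 4 = 0  ⇒  r_C1 = 2 (r>0 drops 1)

2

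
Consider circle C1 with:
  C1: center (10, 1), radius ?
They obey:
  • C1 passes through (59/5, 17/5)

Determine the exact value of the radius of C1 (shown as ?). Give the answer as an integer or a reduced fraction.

3

1. [C1∋P]  r_C1² − 9 = 0  ⇒  r_C1 = 3 (r>0 drops 1)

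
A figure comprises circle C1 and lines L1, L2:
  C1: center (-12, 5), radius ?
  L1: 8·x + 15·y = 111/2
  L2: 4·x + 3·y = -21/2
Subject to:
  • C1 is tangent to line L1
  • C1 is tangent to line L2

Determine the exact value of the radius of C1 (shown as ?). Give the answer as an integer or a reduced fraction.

9/2

1. [C1‖L1]  r_C1² − 81/4 = 0  ⇒  r_C1 = 9/2 (r>0 drops 1)
2. [C1‖L2]  r_C1² − 81/4 = 0  ⇒  r_C1 = 9/2 (r>0 drops 1)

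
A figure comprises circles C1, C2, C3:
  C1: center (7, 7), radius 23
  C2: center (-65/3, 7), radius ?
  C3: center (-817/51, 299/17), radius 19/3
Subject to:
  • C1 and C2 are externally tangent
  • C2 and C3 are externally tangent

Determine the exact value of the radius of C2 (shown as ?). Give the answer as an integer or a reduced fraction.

17/3

1. [ext C1·C2]  r_C2² + 46r_C2 − 2635/9 = 0  ⇒  r_C2 = 17/3 (r>0 drops 1)
2. [ext C2·C3]  r_C2² + (38/3)r_C2 − 935/9 = 0  ⇒  r_C2 = 17/3 (r>0 drops 1)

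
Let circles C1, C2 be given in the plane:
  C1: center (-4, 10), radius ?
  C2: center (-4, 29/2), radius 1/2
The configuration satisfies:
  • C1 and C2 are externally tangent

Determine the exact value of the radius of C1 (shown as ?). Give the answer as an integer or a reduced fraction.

4

1. [ext C1·C2]  r_C1² + 1r_C1 − 20 = 0  ⇒  r_C1 = 4 (r>0 drops 1)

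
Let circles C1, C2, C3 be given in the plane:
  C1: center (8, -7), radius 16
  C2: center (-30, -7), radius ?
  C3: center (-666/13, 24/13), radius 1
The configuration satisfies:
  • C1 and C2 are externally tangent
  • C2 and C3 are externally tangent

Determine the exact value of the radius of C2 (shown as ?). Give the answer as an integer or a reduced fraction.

1. [ext C1·C2]  r_C2² + 32r_C2 − 1188 = 0  ⇒  r_C2 = 22 (r>0 drops 1)
2. [ext C2·C3]  r_C2² + 2r_C2 − 528 = 0  ⇒  r_C2 = 22 (r>0 drops 1)

22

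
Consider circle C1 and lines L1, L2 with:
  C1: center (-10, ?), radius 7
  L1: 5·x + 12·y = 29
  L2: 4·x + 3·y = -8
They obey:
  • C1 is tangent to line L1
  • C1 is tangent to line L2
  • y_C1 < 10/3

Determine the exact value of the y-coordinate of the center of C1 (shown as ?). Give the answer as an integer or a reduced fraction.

-1

1. [C1‖L1]  y_C1² − (79/6)y_C1 − 85/6 = 0  ⇒  y_C1 = -1 or 85/6
2. [C1‖L2]  y_C1² − (64/3)y_C1 − 67/3 = 0  ⇒  y_C1 = -1 or 67/3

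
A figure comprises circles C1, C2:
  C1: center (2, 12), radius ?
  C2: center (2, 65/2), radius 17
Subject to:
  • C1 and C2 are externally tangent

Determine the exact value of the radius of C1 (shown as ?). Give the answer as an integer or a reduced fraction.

7/2

1. [ext C1·C2]  r_C1² + 34r_C1 − 525/4 = 0  ⇒  r_C1 = 7/2 (r>0 drops 1)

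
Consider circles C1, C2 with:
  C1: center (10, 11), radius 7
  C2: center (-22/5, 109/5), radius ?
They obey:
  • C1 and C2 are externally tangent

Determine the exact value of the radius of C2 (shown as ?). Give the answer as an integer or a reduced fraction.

11

1. [ext C1·C2]  r_C2² + 14r_C2 − 275 = 0  ⇒  r_C2 = 11 (r>0 drops 1)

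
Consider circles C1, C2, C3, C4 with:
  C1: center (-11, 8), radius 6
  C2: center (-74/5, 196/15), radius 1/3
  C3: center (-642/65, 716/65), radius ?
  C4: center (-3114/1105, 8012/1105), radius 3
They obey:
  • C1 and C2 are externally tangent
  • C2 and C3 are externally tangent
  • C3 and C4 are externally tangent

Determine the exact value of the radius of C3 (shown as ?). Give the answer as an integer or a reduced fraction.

5

1. [ext C2·C3]  r_C3² + (2/3)r_C3 − 85/3 = 0  ⇒  r_C3 = 5 (r>0 drops 1)
2. [ext C3·C4]  r_C3² + 6r_C3 − 55 = 0  ⇒  r_C3 = 5 (r>0 drops 1)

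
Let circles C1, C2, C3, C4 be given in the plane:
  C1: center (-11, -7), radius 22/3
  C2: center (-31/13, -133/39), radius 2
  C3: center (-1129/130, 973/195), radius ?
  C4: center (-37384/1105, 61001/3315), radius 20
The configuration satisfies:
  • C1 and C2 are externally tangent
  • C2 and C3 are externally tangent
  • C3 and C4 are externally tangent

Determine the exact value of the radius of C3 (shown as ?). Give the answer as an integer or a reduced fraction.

1. [ext C2·C3]  r_C3² + 4r_C3 − 425/4 = 0  ⇒  r_C3 = 17/2 (r>0 drops 1)
2. [ext C3·C4]  r_C3² + 40r_C3 − 1649/4 = 0  ⇒  r_C3 = 17/2 (r>0 drops 1)

17/2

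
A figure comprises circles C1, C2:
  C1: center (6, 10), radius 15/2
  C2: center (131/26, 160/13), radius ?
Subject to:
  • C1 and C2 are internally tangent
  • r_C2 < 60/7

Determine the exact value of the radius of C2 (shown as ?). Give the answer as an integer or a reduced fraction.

1. [int C1,C2]  r_C2² − 15r_C2 + 50 = 0  ⇒  r_C2 = 5 or 10
2. given r_C2 < 60/7: keep 5

5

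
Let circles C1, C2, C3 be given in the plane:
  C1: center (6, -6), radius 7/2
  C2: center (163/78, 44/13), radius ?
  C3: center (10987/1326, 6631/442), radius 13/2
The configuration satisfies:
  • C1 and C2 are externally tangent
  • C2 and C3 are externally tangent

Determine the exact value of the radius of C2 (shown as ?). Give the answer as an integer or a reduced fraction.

1. [ext C1·C2]  r_C2² + 7r_C2 − 820/9 = 0  ⇒  r_C2 = 20/3 (r>0 drops 1)
2. [ext C2·C3]  r_C2² + 13r_C2 − 1180/9 = 0  ⇒  r_C2 = 20/3 (r>0 drops 1)

20/3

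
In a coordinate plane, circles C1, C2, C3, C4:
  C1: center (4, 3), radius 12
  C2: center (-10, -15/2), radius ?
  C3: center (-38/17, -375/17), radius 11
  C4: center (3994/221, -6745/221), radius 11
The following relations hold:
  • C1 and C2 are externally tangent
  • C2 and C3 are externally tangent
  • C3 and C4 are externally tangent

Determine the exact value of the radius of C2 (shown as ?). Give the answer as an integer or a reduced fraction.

1. [ext C1·C2]  r_C2² + 24r_C2 − 649/4 = 0  ⇒  r_C2 = 11/2 (r>0 drops 1)
2. [ext C2·C3]  r_C2² + 22r_C2 − 605/4 = 0  ⇒  r_C2 = 11/2 (r>0 drops 1)

11/2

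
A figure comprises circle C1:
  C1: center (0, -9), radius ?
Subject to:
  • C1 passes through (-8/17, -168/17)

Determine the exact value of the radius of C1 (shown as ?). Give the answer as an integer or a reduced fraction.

1

1. [C1∋P]  r_C1² − 1 = 0  ⇒  r_C1 = 1 (r>0 drops 1)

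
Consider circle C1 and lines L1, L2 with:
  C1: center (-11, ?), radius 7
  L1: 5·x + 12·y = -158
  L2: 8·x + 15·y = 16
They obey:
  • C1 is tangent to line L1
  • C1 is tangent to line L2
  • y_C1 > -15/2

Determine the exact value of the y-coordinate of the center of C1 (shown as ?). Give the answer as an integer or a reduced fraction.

-1

1. [C1‖L1]  y_C1² + (103/6)y_C1 + 97/6 = 0  ⇒  y_C1 = -97/6 or -1
2. [C1‖L2]  y_C1² − (208/15)y_C1 − 223/15 = 0  ⇒  y_C1 = -1 or 223/15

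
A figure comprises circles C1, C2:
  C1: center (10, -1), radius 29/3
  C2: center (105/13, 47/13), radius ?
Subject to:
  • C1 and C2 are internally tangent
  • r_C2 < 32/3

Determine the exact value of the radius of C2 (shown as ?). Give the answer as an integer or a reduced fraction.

14/3

1. [int C1,C2]  r_C2² − (58/3)r_C2 + 616/9 = 0  ⇒  r_C2 = 14/3 or 44/3
2. given r_C2 < 32/3: keep 14/3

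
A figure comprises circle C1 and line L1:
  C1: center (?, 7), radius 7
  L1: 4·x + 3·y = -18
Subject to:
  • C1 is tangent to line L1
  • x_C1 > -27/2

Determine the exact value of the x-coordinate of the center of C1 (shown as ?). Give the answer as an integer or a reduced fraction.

-1

1. [C1‖L1]  x_C1² + (39/2)x_C1 + 37/2 = 0  ⇒  x_C1 = -37/2 or -1
2. given x_C1 > -27/2: keep -1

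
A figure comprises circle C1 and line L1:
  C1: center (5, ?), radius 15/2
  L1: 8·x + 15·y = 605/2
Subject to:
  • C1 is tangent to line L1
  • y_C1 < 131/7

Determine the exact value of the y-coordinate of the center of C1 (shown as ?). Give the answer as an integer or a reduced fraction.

9

1. [C1‖L1]  y_C1² − 35y_C1 + 234 = 0  ⇒  y_C1 = 9 or 26
2. given y_C1 < 131/7: keep 9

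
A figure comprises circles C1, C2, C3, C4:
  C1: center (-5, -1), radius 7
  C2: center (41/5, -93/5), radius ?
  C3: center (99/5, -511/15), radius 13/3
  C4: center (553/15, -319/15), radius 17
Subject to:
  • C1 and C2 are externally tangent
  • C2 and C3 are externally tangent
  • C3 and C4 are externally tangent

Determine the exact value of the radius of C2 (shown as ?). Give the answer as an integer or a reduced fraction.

1. [ext C1·C2]  r_C2² + 14r_C2 − 435 = 0  ⇒  r_C2 = 15 (r>0 drops 1)
2. [ext C2·C3]  r_C2² + (26/3)r_C2 − 355 = 0  ⇒  r_C2 = 15 (r>0 drops 1)

15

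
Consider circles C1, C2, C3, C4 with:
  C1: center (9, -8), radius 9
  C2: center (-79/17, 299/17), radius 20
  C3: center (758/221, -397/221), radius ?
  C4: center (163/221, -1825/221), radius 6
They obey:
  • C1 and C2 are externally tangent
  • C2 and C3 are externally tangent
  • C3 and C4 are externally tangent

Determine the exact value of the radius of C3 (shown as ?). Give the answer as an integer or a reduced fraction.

1

1. [ext C2·C3]  r_C3² + 40r_C3 − 41 = 0  ⇒  r_C3 = 1 (r>0 drops 1)
2. [ext C3·C4]  r_C3² + 12r_C3 − 13 = 0  ⇒  r_C3 = 1 (r>0 drops 1)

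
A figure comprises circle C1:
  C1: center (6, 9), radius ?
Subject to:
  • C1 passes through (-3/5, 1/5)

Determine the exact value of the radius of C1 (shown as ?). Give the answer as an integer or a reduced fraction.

1. [C1∋P]  r_C1² − 121 = 0  ⇒  r_C1 = 11 (r>0 drops 1)

11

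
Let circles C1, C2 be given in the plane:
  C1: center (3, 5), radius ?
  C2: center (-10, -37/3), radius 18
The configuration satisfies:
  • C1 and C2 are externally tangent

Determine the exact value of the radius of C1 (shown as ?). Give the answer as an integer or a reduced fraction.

1. [ext C1·C2]  r_C1² + 36r_C1 − 1309/9 = 0  ⇒  r_C1 = 11/3 (r>0 drops 1)

11/3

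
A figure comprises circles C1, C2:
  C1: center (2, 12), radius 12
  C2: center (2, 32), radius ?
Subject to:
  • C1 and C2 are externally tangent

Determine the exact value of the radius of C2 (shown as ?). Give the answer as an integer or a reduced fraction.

8

1. [ext C1·C2]  r_C2² + 24r_C2 − 256 = 0  ⇒  r_C2 = 8 (r>0 drops 1)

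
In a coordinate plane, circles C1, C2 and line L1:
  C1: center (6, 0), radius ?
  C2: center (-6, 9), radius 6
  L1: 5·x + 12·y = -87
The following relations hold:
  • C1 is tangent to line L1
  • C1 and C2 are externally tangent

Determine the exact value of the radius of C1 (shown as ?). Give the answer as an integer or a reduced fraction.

1. [C1‖L1]  r_C1² − 81 = 0  ⇒  r_C1 = 9 (r>0 drops 1)
2. [ext C1·C2]  r_C1² + 12r_C1 − 189 = 0  ⇒  r_C1 = 9 (r>0 drops 1)

9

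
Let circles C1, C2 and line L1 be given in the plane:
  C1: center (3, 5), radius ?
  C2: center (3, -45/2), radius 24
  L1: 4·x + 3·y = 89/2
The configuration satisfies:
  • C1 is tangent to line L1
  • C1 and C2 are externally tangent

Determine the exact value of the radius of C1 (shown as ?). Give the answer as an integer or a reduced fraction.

1. [C1‖L1]  r_C1² − 49/4 = 0  ⇒  r_C1 = 7/2 (r>0 drops 1)
2. [ext C1·C2]  r_C1² + 48r_C1 − 721/4 = 0  ⇒  r_C1 = 7/2 (r>0 drops 1)

7/2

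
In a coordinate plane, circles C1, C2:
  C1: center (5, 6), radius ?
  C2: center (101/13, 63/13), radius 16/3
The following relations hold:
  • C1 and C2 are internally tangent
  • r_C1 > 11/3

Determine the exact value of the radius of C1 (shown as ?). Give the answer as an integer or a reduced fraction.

25/3

1. [int C1,C2]  r_C1² − (32/3)r_C1 + 175/9 = 0  ⇒  r_C1 = 7/3 or 25/3
2. given r_C1 > 11/3: keep 25/3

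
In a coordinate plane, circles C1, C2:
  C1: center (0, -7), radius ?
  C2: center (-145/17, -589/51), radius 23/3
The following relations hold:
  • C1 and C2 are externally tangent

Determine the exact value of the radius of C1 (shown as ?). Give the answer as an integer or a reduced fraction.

1. [ext C1·C2]  r_C1² + (46/3)r_C1 − 104/3 = 0  ⇒  r_C1 = 2 (r>0 drops 1)

2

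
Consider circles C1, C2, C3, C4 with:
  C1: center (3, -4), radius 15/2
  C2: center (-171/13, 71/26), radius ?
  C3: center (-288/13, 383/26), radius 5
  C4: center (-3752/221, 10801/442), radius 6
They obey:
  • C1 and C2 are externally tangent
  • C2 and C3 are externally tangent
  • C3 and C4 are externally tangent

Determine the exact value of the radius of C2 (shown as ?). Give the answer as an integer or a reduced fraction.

1. [ext C1·C2]  r_C2² + 15r_C2 − 250 = 0  ⇒  r_C2 = 10 (r>0 drops 1)
2. [ext C2·C3]  r_C2² + 10r_C2 − 200 = 0  ⇒  r_C2 = 10 (r>0 drops 1)

10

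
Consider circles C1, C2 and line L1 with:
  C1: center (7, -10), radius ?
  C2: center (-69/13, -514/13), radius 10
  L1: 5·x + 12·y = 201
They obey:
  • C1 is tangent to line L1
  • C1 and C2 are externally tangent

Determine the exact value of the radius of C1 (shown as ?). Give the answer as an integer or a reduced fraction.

22

1. [C1‖L1]  r_C1² − 484 = 0  ⇒  r_C1 = 22 (r>0 drops 1)
2. [ext C1·C2]  r_C1² + 20r_C1 − 924 = 0  ⇒  r_C1 = 22 (r>0 drops 1)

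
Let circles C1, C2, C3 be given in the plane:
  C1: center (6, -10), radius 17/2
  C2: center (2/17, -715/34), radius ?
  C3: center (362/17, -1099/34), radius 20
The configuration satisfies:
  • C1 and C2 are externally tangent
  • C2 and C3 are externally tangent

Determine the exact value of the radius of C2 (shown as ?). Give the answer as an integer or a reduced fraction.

1. [ext C1·C2]  r_C2² + 17r_C2 − 84 = 0  ⇒  r_C2 = 4 (r>0 drops 1)
2. [ext C2·C3]  r_C2² + 40r_C2 − 176 = 0  ⇒  r_C2 = 4 (r>0 drops 1)

4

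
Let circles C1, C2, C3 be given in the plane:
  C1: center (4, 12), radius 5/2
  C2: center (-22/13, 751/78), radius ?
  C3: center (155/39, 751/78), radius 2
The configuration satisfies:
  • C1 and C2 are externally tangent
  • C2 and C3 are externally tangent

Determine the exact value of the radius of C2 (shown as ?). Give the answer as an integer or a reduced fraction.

1. [ext C1·C2]  r_C2² + 5r_C2 − 286/9 = 0  ⇒  r_C2 = 11/3 (r>0 drops 1)
2. [ext C2·C3]  r_C2² + 4r_C2 − 253/9 = 0  ⇒  r_C2 = 11/3 (r>0 drops 1)

11/3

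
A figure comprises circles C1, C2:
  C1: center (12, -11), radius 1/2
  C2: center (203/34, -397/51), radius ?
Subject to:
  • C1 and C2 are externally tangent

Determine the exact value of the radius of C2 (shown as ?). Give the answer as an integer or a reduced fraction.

1. [ext C1·C2]  r_C2² + 1r_C2 − 418/9 = 0  ⇒  r_C2 = 19/3 (r>0 drops 1)

19/3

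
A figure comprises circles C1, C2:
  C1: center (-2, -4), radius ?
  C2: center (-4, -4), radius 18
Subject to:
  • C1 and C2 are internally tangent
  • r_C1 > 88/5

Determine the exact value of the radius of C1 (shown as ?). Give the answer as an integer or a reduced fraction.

1. [int C1,C2]  r_C1² − 36r_C1 + 320 = 0  ⇒  r_C1 = 16 or 20
2. given r_C1 > 88/5: keep 20

20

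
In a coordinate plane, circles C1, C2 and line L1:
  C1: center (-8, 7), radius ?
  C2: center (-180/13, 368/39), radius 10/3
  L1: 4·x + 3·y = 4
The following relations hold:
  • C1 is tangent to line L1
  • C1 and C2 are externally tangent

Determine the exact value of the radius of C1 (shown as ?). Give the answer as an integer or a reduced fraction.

3

1. [C1‖L1]  r_C1² − 9 = 0  ⇒  r_C1 = 3 (r>0 drops 1)
2. [ext C1·C2]  r_C1² + (20/3)r_C1 − 29 = 0  ⇒  r_C1 = 3 (r>0 drops 1)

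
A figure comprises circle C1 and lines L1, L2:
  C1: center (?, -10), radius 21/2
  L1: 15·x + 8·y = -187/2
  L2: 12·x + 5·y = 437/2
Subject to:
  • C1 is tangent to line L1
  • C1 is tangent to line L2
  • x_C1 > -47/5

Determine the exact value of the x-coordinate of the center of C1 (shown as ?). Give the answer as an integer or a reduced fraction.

11

1. [C1‖L1]  x_C1² + (9/5)x_C1 − 704/5 = 0  ⇒  x_C1 = -64/5 or 11
2. [C1‖L2]  x_C1² − (179/4)x_C1 + 1485/4 = 0  ⇒  x_C1 = 11 or 135/4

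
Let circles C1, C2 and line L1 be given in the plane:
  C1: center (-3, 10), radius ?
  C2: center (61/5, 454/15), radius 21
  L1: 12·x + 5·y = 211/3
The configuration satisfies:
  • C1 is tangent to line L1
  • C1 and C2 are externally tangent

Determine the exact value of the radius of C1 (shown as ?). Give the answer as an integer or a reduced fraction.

13/3

1. [C1‖L1]  r_C1² − 169/9 = 0  ⇒  r_C1 = 13/3 (r>0 drops 1)
2. [ext C1·C2]  r_C1² + 42r_C1 − 1807/9 = 0  ⇒  r_C1 = 13/3 (r>0 drops 1)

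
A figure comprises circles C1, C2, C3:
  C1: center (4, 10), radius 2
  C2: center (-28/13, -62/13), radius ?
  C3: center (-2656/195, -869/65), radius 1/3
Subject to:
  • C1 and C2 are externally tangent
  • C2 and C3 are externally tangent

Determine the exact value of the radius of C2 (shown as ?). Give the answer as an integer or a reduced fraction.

1. [ext C1·C2]  r_C2² + 4r_C2 − 252 = 0  ⇒  r_C2 = 14 (r>0 drops 1)
2. [ext C2·C3]  r_C2² + (2/3)r_C2 − 616/3 = 0  ⇒  r_C2 = 14 (r>0 drops 1)

14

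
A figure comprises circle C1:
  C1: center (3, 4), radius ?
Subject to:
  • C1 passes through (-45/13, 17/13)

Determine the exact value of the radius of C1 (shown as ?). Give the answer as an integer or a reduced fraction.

1. [C1∋P]  r_C1² − 49 = 0  ⇒  r_C1 = 7 (r>0 drops 1)

7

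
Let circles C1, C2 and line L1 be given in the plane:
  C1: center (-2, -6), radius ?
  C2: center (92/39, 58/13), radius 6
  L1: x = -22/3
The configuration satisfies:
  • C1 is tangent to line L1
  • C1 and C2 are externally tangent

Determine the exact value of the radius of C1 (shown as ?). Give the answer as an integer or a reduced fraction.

16/3

1. [C1‖L1]  r_C1² − 256/9 = 0  ⇒  r_C1 = 16/3 (r>0 drops 1)
2. [ext C1·C2]  r_C1² + 12r_C1 − 832/9 = 0  ⇒  r_C1 = 16/3 (r>0 drops 1)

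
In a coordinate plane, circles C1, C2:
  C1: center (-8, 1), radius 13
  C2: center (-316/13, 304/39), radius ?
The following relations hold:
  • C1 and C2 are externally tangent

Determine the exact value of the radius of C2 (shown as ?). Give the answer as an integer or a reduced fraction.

1. [ext C1·C2]  r_C2² + 26r_C2 − 1288/9 = 0  ⇒  r_C2 = 14/3 (r>0 drops 1)

14/3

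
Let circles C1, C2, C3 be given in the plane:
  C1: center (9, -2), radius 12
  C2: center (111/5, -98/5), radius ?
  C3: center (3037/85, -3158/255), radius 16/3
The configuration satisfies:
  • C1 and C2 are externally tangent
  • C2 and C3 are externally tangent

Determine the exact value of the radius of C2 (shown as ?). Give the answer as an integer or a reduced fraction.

1. [ext C1·C2]  r_C2² + 24r_C2 − 340 = 0  ⇒  r_C2 = 10 (r>0 drops 1)
2. [ext C2·C3]  r_C2² + (32/3)r_C2 − 620/3 = 0  ⇒  r_C2 = 10 (r>0 drops 1)

10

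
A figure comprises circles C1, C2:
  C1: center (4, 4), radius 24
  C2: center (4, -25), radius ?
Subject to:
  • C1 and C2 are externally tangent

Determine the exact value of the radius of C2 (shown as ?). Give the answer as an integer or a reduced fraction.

1. [ext C1·C2]  r_C2² + 48r_C2 − 265 = 0  ⇒  r_C2 = 5 (r>0 drops 1)

5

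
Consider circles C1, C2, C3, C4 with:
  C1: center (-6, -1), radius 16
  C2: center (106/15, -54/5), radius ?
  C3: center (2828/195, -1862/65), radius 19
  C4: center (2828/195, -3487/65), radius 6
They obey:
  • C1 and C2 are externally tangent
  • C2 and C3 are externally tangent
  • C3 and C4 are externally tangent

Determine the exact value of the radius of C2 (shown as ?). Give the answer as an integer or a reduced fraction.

1/3

1. [ext C1·C2]  r_C2² + 32r_C2 − 97/9 = 0  ⇒  r_C2 = 1/3 (r>0 drops 1)
2. [ext C2·C3]  r_C2² + 38r_C2 − 115/9 = 0  ⇒  r_C2 = 1/3 (r>0 drops 1)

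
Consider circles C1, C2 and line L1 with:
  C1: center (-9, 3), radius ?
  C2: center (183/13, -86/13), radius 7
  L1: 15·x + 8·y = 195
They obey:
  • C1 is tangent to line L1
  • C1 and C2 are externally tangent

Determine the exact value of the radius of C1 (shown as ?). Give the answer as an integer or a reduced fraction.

18

1. [C1‖L1]  r_C1² − 324 = 0  ⇒  r_C1 = 18 (r>0 drops 1)
2. [ext C1·C2]  r_C1² + 14r_C1 − 576 = 0  ⇒  r_C1 = 18 (r>0 drops 1)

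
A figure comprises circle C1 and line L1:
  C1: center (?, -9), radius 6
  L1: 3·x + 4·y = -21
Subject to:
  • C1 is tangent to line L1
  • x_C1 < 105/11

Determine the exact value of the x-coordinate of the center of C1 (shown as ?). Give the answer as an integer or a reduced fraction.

-5

1. [C1‖L1]  x_C1² − 10x_C1 − 75 = 0  ⇒  x_C1 = -5 or 15
2. given x_C1 < 105/11: keep -5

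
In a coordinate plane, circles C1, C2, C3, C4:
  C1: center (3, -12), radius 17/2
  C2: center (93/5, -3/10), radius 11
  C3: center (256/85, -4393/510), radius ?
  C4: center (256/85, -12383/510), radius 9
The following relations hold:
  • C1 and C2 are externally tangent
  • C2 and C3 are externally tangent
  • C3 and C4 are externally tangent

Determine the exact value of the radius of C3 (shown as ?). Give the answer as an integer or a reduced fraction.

20/3

1. [ext C2·C3]  r_C3² + 22r_C3 − 1720/9 = 0  ⇒  r_C3 = 20/3 (r>0 drops 1)
2. [ext C3·C4]  r_C3² + 18r_C3 − 1480/9 = 0  ⇒  r_C3 = 20/3 (r>0 drops 1)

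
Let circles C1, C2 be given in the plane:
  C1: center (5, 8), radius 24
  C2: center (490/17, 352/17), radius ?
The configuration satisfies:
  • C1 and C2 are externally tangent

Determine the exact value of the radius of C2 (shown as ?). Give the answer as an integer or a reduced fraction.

1. [ext C1·C2]  r_C2² + 48r_C2 − 153 = 0  ⇒  r_C2 = 3 (r>0 drops 1)

3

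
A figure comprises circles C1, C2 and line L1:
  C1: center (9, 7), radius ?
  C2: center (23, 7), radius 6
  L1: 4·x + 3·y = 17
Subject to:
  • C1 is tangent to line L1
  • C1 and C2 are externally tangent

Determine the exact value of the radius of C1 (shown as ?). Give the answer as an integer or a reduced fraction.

8

1. [C1‖L1]  r_C1² − 64 = 0  ⇒  r_C1 = 8 (r>0 drops 1)
2. [ext C1·C2]  r_C1² + 12r_C1 − 160 = 0  ⇒  r_C1 = 8 (r>0 drops 1)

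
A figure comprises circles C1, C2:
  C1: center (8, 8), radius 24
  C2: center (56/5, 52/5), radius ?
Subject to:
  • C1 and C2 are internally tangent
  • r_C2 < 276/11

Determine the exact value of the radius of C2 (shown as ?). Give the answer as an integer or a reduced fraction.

20

1. [int C1,C2]  r_C2² − 48r_C2 + 560 = 0  ⇒  r_C2 = 20 or 28
2. given r_C2 < 276/11: keep 20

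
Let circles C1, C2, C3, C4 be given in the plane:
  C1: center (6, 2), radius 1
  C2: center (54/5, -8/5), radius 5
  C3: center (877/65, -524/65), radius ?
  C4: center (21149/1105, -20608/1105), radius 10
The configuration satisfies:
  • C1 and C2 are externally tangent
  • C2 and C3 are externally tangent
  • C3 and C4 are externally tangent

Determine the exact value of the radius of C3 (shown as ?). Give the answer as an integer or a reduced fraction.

1. [ext C2·C3]  r_C3² + 10r_C3 − 24 = 0  ⇒  r_C3 = 2 (r>0 drops 1)
2. [ext C3·C4]  r_C3² + 20r_C3 − 44 = 0  ⇒  r_C3 = 2 (r>0 drops 1)

2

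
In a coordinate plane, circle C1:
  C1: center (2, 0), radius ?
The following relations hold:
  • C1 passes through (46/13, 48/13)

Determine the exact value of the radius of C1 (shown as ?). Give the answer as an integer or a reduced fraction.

4

1. [C1∋P]  r_C1² − 16 = 0  ⇒  r_C1 = 4 (r>0 drops 1)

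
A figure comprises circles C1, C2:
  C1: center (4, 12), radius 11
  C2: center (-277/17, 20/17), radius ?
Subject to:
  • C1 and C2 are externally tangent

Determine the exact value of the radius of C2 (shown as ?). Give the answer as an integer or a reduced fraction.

12

1. [ext C1·C2]  r_C2² + 22r_C2 − 408 = 0  ⇒  r_C2 = 12 (r>0 drops 1)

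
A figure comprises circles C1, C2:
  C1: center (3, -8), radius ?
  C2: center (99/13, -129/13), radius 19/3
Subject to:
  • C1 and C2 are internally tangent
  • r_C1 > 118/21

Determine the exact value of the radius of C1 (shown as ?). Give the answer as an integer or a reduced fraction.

1. [int C1,C2]  r_C1² − (38/3)r_C1 + 136/9 = 0  ⇒  r_C1 = 4/3 or 34/3
2. given r_C1 > 118/21: keep 34/3

34/3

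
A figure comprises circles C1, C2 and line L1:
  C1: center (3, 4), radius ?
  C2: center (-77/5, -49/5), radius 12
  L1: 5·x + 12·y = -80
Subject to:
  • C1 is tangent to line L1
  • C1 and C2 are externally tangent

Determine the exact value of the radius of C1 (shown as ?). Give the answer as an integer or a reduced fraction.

11

1. [C1‖L1]  r_C1² − 121 = 0  ⇒  r_C1 = 11 (r>0 drops 1)
2. [ext C1·C2]  r_C1² + 24r_C1 − 385 = 0  ⇒  r_C1 = 11 (r>0 drops 1)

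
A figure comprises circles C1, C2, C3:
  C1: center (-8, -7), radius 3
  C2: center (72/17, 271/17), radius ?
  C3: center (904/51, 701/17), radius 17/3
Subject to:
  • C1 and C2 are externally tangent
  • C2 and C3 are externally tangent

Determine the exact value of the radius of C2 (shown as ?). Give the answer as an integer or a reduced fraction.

1. [ext C1·C2]  r_C2² + 6r_C2 − 667 = 0  ⇒  r_C2 = 23 (r>0 drops 1)
2. [ext C2·C3]  r_C2² + (34/3)r_C2 − 2369/3 = 0  ⇒  r_C2 = 23 (r>0 drops 1)

23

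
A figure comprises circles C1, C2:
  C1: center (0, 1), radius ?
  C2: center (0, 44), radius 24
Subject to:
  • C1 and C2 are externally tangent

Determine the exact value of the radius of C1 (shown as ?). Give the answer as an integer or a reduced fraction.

19

1. [ext C1·C2]  r_C1² + 48r_C1 − 1273 = 0  ⇒  r_C1 = 19 (r>0 drops 1)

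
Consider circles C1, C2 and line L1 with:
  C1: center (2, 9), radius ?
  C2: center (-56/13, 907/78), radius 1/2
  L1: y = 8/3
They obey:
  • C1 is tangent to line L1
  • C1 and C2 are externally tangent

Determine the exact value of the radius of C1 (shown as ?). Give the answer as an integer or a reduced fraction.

19/3

1. [C1‖L1]  r_C1² − 361/9 = 0  ⇒  r_C1 = 19/3 (r>0 drops 1)
2. [ext C1·C2]  r_C1² + 1r_C1 − 418/9 = 0  ⇒  r_C1 = 19/3 (r>0 drops 1)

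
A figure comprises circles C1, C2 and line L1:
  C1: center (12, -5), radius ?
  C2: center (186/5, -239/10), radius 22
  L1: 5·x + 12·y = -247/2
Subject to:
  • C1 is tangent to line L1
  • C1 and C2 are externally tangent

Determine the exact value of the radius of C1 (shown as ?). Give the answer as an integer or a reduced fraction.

19/2

1. [C1‖L1]  r_C1² − 361/4 = 0  ⇒  r_C1 = 19/2 (r>0 drops 1)
2. [ext C1·C2]  r_C1² + 44r_C1 − 2033/4 = 0  ⇒  r_C1 = 19/2 (r>0 drops 1)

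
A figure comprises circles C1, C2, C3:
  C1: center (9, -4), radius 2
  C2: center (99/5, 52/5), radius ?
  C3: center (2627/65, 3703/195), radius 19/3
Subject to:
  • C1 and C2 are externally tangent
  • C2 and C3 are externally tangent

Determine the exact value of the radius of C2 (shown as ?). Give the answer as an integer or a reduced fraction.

16

1. [ext C1·C2]  r_C2² + 4r_C2 − 320 = 0  ⇒  r_C2 = 16 (r>0 drops 1)
2. [ext C2·C3]  r_C2² + (38/3)r_C2 − 1376/3 = 0  ⇒  r_C2 = 16 (r>0 drops 1)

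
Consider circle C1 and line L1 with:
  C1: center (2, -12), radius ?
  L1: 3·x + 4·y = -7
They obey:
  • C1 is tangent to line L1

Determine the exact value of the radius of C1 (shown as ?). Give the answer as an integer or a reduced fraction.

7

1. [C1‖L1]  r_C1² − 49 = 0  ⇒  r_C1 = 7 (r>0 drops 1)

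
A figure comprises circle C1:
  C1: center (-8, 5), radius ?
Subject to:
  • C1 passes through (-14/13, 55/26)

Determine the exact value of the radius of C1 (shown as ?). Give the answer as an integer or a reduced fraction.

15/2

1. [C1∋P]  r_C1² − 225/4 = 0  ⇒  r_C1 = 15/2 (r>0 drops 1)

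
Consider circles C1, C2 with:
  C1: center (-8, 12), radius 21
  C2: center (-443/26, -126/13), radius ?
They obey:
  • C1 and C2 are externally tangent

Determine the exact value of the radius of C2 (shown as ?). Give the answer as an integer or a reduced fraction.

5/2

1. [ext C1·C2]  r_C2² + 42r_C2 − 445/4 = 0  ⇒  r_C2 = 5/2 (r>0 drops 1)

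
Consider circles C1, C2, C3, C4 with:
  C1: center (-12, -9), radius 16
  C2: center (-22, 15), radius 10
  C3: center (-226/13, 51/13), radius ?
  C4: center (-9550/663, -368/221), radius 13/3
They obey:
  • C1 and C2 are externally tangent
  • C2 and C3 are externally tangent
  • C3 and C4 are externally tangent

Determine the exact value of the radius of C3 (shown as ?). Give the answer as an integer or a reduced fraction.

1. [ext C2·C3]  r_C3² + 20r_C3 − 44 = 0  ⇒  r_C3 = 2 (r>0 drops 1)
2. [ext C3·C4]  r_C3² + (26/3)r_C3 − 64/3 = 0  ⇒  r_C3 = 2 (r>0 drops 1)

2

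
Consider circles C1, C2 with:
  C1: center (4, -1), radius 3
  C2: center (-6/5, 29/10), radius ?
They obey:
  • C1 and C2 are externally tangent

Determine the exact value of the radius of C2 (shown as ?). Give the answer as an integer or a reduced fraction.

1. [ext C1·C2]  r_C2² + 6r_C2 − 133/4 = 0  ⇒  r_C2 = 7/2 (r>0 drops 1)

7/2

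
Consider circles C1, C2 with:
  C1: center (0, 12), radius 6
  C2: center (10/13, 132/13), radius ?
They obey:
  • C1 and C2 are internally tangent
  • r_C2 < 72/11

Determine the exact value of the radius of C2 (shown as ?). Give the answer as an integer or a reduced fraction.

4

1. [int C1,C2]  r_C2² − 12r_C2 + 32 = 0  ⇒  r_C2 = 4 or 8
2. given r_C2 < 72/11: keep 4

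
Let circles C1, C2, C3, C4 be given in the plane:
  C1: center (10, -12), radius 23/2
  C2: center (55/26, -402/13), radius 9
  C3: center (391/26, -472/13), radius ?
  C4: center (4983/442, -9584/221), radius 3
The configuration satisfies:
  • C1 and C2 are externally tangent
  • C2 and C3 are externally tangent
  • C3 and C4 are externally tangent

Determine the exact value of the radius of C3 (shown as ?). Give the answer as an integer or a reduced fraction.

1. [ext C2·C3]  r_C3² + 18r_C3 − 115 = 0  ⇒  r_C3 = 5 (r>0 drops 1)
2. [ext C3·C4]  r_C3² + 6r_C3 − 55 = 0  ⇒  r_C3 = 5 (r>0 drops 1)

5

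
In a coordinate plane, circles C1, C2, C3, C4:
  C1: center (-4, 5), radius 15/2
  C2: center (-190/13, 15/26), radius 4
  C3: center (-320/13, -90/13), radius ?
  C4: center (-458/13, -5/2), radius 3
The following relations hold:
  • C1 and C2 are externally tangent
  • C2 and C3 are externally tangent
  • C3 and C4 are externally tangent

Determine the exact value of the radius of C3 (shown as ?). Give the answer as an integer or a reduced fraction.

17/2

1. [ext C2·C3]  r_C3² + 8r_C3 − 561/4 = 0  ⇒  r_C3 = 17/2 (r>0 drops 1)
2. [ext C3·C4]  r_C3² + 6r_C3 − 493/4 = 0  ⇒  r_C3 = 17/2 (r>0 drops 1)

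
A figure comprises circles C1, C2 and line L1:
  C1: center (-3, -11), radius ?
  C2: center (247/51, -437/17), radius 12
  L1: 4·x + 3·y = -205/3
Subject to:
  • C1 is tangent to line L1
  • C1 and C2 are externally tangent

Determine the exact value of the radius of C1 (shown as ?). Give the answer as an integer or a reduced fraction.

14/3

1. [C1‖L1]  r_C1² − 196/9 = 0  ⇒  r_C1 = 14/3 (r>0 drops 1)
2. [ext C1·C2]  r_C1² + 24r_C1 − 1204/9 = 0  ⇒  r_C1 = 14/3 (r>0 drops 1)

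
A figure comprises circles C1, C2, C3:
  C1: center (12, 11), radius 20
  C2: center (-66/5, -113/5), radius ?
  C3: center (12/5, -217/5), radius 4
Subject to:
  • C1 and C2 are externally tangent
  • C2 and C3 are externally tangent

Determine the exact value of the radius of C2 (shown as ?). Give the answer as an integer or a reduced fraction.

22

1. [ext C1·C2]  r_C2² + 40r_C2 − 1364 = 0  ⇒  r_C2 = 22 (r>0 drops 1)
2. [ext C2·C3]  r_C2² + 8r_C2 − 660 = 0  ⇒  r_C2 = 22 (r>0 drops 1)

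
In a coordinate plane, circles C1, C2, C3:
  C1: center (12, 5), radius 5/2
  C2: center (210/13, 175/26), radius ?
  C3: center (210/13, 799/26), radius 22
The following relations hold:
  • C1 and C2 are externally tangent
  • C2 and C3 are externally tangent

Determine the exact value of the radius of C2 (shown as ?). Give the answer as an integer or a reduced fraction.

2

1. [ext C1·C2]  r_C2² + 5r_C2 − 14 = 0  ⇒  r_C2 = 2 (r>0 drops 1)
2. [ext C2·C3]  r_C2² + 44r_C2 − 92 = 0  ⇒  r_C2 = 2 (r>0 drops 1)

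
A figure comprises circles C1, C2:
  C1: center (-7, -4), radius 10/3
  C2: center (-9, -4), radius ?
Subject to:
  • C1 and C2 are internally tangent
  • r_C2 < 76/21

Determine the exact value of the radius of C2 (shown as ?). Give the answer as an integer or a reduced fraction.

1. [int C1,C2]  r_C2² − (20/3)r_C2 + 64/9 = 0  ⇒  r_C2 = 4/3 or 16/3
2. given r_C2 < 76/21: keep 4/3

4/3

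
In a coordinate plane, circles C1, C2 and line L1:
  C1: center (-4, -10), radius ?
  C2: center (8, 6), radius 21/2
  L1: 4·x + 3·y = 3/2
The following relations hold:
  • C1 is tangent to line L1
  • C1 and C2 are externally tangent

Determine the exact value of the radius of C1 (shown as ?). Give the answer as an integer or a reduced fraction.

1. [C1‖L1]  r_C1² − 361/4 = 0  ⇒  r_C1 = 19/2 (r>0 drops 1)
2. [ext C1·C2]  r_C1² + 21r_C1 − 1159/4 = 0  ⇒  r_C1 = 19/2 (r>0 drops 1)

19/2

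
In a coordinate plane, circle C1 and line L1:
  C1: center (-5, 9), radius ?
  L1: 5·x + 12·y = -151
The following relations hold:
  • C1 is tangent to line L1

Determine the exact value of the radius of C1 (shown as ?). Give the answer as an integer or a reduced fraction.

18

1. [C1‖L1]  r_C1² − 324 = 0  ⇒  r_C1 = 18 (r>0 drops 1)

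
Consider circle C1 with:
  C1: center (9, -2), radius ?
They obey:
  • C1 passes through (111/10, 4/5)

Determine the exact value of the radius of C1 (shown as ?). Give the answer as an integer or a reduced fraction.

7/2

1. [C1∋P]  r_C1² − 49/4 = 0  ⇒  r_C1 = 7/2 (r>0 drops 1)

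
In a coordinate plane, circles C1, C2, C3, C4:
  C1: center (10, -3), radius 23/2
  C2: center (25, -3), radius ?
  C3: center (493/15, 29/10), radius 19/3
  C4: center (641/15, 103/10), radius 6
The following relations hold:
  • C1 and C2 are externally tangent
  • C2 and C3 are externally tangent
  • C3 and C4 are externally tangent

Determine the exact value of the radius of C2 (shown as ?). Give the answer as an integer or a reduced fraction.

1. [ext C1·C2]  r_C2² + 23r_C2 − 371/4 = 0  ⇒  r_C2 = 7/2 (r>0 drops 1)
2. [ext C2·C3]  r_C2² + (38/3)r_C2 − 679/12 = 0  ⇒  r_C2 = 7/2 (r>0 drops 1)

7/2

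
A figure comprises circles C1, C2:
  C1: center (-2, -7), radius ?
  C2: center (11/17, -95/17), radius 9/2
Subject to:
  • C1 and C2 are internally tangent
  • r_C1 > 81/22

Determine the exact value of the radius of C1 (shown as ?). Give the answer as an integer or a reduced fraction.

1. [int C1,C2]  r_C1² − 9r_C1 + 45/4 = 0  ⇒  r_C1 = 3/2 or 15/2
2. given r_C1 > 81/22: keep 15/2

15/2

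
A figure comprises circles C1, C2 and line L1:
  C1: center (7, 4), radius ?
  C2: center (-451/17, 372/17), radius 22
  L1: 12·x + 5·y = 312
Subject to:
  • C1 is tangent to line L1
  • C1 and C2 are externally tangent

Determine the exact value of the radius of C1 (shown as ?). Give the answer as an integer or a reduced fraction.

16

1. [C1‖L1]  r_C1² − 256 = 0  ⇒  r_C1 = 16 (r>0 drops 1)
2. [ext C1·C2]  r_C1² + 44r_C1 − 960 = 0  ⇒  r_C1 = 16 (r>0 drops 1)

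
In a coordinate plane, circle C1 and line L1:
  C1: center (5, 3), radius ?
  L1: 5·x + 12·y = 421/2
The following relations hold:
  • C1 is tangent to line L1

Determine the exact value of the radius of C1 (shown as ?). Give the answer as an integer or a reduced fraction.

1. [C1‖L1]  r_C1² − 529/4 = 0  ⇒  r_C1 = 23/2 (r>0 drops 1)

23/2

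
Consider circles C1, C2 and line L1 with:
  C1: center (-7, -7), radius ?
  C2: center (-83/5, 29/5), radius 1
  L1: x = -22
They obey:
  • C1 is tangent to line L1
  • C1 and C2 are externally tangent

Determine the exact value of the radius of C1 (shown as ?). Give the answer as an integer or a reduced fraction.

15

1. [C1‖L1]  r_C1² − 225 = 0  ⇒  r_C1 = 15 (r>0 drops 1)
2. [ext C1·C2]  r_C1² + 2r_C1 − 255 = 0  ⇒  r_C1 = 15 (r>0 drops 1)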